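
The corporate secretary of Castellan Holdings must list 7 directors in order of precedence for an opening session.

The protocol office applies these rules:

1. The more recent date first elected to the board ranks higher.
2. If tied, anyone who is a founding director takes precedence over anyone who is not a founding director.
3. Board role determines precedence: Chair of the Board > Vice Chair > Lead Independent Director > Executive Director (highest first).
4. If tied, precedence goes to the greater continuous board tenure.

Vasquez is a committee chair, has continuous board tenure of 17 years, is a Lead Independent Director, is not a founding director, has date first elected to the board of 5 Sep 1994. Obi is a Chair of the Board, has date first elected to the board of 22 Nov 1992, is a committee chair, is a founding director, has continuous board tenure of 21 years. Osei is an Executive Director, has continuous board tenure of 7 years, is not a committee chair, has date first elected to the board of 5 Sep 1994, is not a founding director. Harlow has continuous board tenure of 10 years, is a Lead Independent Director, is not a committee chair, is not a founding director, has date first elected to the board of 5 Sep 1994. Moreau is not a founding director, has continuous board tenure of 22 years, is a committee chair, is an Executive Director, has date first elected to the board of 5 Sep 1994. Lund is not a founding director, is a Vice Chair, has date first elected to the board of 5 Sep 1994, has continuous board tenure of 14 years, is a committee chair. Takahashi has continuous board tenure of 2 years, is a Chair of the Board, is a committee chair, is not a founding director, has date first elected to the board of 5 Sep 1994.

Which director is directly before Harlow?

Vasquez

By date first elected to the board (later first): Takahashi, Lund, Vasquez, Harlow, Moreau and Osei (each 5 Sep 1994); then Obi (22 Nov 1992).
Takahashi, Lund, Vasquez, Harlow, Moreau and Osei are each not a founding director, so the next rule applies.
Among Takahashi, Lund, Vasquez, Harlow, Moreau and Osei, by board role: Takahashi (Chair of the Board) before Lund (Vice Chair) before Vasquez and Harlow (Lead Independent Director) before Moreau and Osei (Executive Director).
Among Vasquez and Harlow, by continuous board tenure (higher first): Vasquez (17 years) before Harlow (10 years).
Among Moreau and Osei, by continuous board tenure (higher first): Moreau (22 years) before Osei (7 years).
Order: Takahashi, Lund, Vasquez, Harlow, Moreau, Osei, Obi.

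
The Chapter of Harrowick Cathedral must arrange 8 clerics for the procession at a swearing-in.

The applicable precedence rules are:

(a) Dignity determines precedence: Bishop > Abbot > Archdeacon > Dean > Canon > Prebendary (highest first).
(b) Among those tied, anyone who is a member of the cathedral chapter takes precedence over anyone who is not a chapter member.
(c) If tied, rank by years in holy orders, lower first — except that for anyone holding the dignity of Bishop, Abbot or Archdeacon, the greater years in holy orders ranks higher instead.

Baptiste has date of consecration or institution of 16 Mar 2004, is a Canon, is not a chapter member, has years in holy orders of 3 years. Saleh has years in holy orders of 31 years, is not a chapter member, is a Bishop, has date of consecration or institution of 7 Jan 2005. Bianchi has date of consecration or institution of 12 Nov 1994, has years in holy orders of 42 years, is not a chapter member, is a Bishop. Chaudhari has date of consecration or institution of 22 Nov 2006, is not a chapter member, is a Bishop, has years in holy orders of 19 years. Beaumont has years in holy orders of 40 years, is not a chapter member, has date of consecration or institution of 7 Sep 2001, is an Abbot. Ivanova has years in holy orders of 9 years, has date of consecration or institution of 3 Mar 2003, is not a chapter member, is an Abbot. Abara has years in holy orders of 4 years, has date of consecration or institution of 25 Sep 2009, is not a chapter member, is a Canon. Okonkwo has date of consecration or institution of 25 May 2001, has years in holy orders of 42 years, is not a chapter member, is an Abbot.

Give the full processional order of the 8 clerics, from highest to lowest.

By dignity: Bianchi, Saleh and Chaudhari (Bishop); then Okonkwo, Beaumont and Ivanova (Abbot); then Baptiste and Abara (Canon).
Bianchi, Saleh and Chaudhari are each not a chapter member, so the next rule applies.
Among Bianchi, Saleh and Chaudhari, by years in holy orders (higher first) (reversed rule for this group): Bianchi (42 years) before Saleh (31 years) before Chaudhari (19 years).
Okonkwo, Beaumont and Ivanova are each not a chapter member, so the next rule applies.
Among Okonkwo, Beaumont and Ivanova, by years in holy orders (higher first) (reversed rule for this group): Okonkwo (42 years) before Beaumont (40 years) before Ivanova (9 years).
Baptiste and Abara are each not a chapter member, so the next rule applies.
Among Baptiste and Abara, by years in holy orders (lower first): Baptiste (3 years) before Abara (4 years).
Full order: Bianchi, Saleh, Chaudhari, Okonkwo, Beaumont, Ivanova, Baptiste, Abara.

Bianchi, Saleh, Chaudhari, Okonkwo, Beaumont, Ivanova, Baptiste, Abara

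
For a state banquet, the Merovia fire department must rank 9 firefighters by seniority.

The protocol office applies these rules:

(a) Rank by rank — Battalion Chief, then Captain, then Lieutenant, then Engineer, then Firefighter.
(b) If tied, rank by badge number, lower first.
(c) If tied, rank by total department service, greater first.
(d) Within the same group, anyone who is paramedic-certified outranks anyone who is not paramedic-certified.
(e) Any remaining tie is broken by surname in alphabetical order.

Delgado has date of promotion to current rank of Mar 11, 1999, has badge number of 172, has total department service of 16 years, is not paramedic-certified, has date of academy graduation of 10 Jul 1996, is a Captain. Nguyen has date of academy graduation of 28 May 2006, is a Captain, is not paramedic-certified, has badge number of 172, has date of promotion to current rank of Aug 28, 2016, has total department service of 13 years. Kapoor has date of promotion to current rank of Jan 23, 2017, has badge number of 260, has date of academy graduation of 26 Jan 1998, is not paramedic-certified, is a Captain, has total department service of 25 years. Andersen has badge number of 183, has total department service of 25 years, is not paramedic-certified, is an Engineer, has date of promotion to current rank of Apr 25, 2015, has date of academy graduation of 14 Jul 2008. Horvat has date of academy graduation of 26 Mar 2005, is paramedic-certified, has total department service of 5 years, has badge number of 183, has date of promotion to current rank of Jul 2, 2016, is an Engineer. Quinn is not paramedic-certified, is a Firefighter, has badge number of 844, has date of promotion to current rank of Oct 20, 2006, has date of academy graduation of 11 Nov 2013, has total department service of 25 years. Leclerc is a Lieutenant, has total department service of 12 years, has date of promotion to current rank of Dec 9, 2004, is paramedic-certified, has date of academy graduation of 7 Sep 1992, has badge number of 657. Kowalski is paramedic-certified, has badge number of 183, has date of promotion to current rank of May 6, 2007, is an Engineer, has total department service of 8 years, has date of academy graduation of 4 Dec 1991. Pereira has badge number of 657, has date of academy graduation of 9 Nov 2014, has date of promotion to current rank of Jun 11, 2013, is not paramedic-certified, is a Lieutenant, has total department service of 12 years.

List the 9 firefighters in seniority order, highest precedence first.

Delgado, Nguyen, Kapoor, Leclerc, Pereira, Andersen, Kowalski, Horvat, Quinn

By rank: Delgado, Nguyen and Kapoor (Captain); then Leclerc and Pereira (Lieutenant); then Andersen, Kowalski and Horvat (Engineer); then Quinn (Firefighter).
Among Delgado, Nguyen and Kapoor, by badge number (lower first): Delgado and Nguyen (172) before Kapoor (260).
Among Delgado and Nguyen, by total department service (higher first): Delgado (16 years) before Nguyen (13 years).
Leclerc and Pereira both have badge number 657, so the next rule applies.
Leclerc and Pereira both have total department service 12 years, so the next rule applies.
Among Leclerc and Pereira, paramedic-certified before not paramedic-certified: Leclerc (paramedic-certified) before Pereira (not paramedic-certified).
Andersen, Kowalski and Horvat all have badge number 183, so the next rule applies.
Among Andersen, Kowalski and Horvat, by total department service (higher first): Andersen (25 years) before Kowalski (8 years) before Horvat (5 years).
Full order: Delgado, Nguyen, Kapoor, Leclerc, Pereira, Andersen, Kowalski, Horvat, Quinn.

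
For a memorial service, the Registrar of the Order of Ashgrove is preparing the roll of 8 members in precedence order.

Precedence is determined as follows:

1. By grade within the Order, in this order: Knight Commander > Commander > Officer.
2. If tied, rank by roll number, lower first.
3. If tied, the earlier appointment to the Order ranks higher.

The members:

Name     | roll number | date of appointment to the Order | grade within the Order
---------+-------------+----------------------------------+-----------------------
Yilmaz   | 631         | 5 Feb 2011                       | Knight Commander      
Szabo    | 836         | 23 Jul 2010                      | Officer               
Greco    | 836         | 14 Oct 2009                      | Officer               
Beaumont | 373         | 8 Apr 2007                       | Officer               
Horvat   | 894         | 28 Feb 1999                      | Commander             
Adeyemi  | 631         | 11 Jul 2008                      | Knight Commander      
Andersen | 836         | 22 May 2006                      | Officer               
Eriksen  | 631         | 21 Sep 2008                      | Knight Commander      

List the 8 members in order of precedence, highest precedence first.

By grade within the Order: Adeyemi, Eriksen and Yilmaz (Knight Commander); then Horvat (Commander); then Beaumont, Andersen, Greco and Szabo (Officer).
Adeyemi, Eriksen and Yilmaz all have roll number 631, so the next rule applies.
Among Adeyemi, Eriksen and Yilmaz, by date of appointment to the Order (earlier first): Adeyemi (11 Jul 2008) before Eriksen (21 Sep 2008) before Yilmaz (5 Feb 2011).
Among Beaumont, Andersen, Greco and Szabo, by roll number (lower first): Beaumont (373) before Andersen, Greco and Szabo (836).
Among Andersen, Greco and Szabo, by date of appointment to the Order (earlier first): Andersen (22 May 2006) before Greco (14 Oct 2009) before Szabo (23 Jul 2010).
Full order: Adeyemi, Eriksen, Yilmaz, Horvat, Beaumont, Andersen, Greco, Szabo.

Adeyemi, Eriksen, Yilmaz, Horvat, Beaumont, Andersen, Greco, Szabo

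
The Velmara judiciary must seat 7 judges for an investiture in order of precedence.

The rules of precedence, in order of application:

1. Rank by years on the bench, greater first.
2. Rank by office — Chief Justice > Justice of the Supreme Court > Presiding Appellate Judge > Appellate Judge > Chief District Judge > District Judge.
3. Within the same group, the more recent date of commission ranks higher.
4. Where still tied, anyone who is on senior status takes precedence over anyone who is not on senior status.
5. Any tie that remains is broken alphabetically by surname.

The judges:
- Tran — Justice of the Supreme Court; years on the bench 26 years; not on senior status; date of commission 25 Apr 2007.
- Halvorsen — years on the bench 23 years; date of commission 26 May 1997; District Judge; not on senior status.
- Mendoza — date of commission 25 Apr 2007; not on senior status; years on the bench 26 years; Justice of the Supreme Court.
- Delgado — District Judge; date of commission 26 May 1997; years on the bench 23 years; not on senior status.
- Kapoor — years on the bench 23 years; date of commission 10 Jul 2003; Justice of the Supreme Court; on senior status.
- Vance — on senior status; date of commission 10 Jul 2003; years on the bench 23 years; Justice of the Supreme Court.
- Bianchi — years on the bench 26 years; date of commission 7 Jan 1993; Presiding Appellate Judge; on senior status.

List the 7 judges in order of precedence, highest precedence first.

Mendoza, Tran, Bianchi, Kapoor, Vance, Delgado, Halvorsen

By years on the bench (higher first): Mendoza, Tran and Bianchi (each 26 years); then Kapoor, Vance, Delgado and Halvorsen (each 23 years).
Among Mendoza, Tran and Bianchi, by office: Mendoza and Tran (Justice of the Supreme Court) before Bianchi (Presiding Appellate Judge).
Mendoza and Tran both have date of commission 25 Apr 2007, so the next rule applies.
Mendoza and Tran are each not on senior status, so the next rule applies.
Among Mendoza and Tran, alphabetically by surname: Mendoza before Tran.
Among Kapoor, Vance, Delgado and Halvorsen, by office: Kapoor and Vance (Justice of the Supreme Court) before Delgado and Halvorsen (District Judge).
Kapoor and Vance both have date of commission 10 Jul 2003, so the next rule applies.
Kapoor and Vance are each on senior status, so the next rule applies.
Among Kapoor and Vance, alphabetically by surname: Kapoor before Vance.
Delgado and Halvorsen both have date of commission 26 May 1997, so the next rule applies.
Delgado and Halvorsen are each not on senior status, so the next rule applies.
Among Delgado and Halvorsen, alphabetically by surname: Delgado before Halvorsen.
Full order: Mendoza, Tran, Bianchi, Kapoor, Vance, Delgado, Halvorsen.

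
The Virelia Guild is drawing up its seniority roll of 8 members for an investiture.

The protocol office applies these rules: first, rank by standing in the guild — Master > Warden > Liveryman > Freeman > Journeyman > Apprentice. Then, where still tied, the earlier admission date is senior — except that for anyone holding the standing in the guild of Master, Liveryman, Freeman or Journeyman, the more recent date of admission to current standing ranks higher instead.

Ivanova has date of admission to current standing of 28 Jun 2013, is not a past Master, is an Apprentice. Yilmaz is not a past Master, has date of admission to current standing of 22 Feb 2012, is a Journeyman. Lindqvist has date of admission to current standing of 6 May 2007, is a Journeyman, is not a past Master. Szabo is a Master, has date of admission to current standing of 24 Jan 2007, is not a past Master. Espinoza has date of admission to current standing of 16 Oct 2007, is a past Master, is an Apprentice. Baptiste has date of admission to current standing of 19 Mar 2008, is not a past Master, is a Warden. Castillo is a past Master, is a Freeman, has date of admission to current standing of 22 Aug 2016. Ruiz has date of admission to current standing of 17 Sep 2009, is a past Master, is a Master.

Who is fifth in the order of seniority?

Yilmaz

By standing in the guild: Ruiz and Szabo (Master); then Baptiste (Warden); then Castillo (Freeman); then Yilmaz and Lindqvist (Journeyman); then Espinoza and Ivanova (Apprentice).
Among Ruiz and Szabo, by date of admission to current standing (later first) (reversed rule for this group): Ruiz (17 Sep 2009) before Szabo (24 Jan 2007).
Among Yilmaz and Lindqvist, by date of admission to current standing (later first) (reversed rule for this group): Yilmaz (22 Feb 2012) before Lindqvist (6 May 2007).
Among Espinoza and Ivanova, by date of admission to current standing (earlier first): Espinoza (16 Oct 2007) before Ivanova (28 Jun 2013).
Order: Ruiz, Szabo, Baptiste, Castillo, Yilmaz, Lindqvist, Espinoza, Ivanova.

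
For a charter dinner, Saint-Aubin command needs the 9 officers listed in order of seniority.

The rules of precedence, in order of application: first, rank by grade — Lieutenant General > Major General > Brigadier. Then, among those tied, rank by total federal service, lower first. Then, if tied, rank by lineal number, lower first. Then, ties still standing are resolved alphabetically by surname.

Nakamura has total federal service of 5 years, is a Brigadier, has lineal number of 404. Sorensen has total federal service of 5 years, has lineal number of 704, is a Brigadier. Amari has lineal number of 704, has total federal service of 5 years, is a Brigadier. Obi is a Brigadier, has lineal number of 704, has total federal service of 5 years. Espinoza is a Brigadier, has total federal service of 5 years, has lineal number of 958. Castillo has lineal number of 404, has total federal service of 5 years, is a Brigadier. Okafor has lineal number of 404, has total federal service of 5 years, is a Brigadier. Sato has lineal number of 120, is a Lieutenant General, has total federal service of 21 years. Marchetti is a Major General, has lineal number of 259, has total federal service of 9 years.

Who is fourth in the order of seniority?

By grade: Sato (Lieutenant General); then Marchetti (Major General); then Castillo, Nakamura, Okafor, Amari, Obi, Sorensen and Espinoza (Brigadier).
Castillo, Nakamura, Okafor, Amari, Obi, Sorensen and Espinoza all have total federal service 5 years, so the next rule applies.
Among Castillo, Nakamura, Okafor, Amari, Obi, Sorensen and Espinoza, by lineal number (lower first): Castillo, Nakamura and Okafor (404) before Amari, Obi and Sorensen (704) before Espinoza (958).
Among Castillo, Nakamura and Okafor, alphabetically by surname: Castillo before Nakamura before Okafor.
Among Amari, Obi and Sorensen, alphabetically by surname: Amari before Obi before Sorensen.
Order: Sato, Marchetti, Castillo, Nakamura, Okafor, Amari, Obi, Sorensen, Espinoza.

Nakamura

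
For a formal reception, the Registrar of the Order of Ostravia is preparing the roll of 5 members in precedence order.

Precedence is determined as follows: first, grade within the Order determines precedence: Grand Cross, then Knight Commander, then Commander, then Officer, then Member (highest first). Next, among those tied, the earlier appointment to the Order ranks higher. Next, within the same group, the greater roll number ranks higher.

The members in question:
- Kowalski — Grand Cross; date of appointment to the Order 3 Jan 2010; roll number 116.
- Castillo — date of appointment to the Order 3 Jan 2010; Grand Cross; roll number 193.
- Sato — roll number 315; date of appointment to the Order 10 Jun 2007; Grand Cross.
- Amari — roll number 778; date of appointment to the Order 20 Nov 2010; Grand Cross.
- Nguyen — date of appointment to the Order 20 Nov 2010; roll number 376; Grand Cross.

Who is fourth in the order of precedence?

Amari

By grade within the Order: Sato, Castillo, Kowalski, Amari and Nguyen (Grand Cross).
Among Sato, Castillo, Kowalski, Amari and Nguyen, by date of appointment to the Order (earlier first): Sato (10 Jun 2007) before Castillo and Kowalski (3 Jan 2010) before Amari and Nguyen (20 Nov 2010).
Among Castillo and Kowalski, by roll number (higher first): Castillo (193) before Kowalski (116).
Among Amari and Nguyen, by roll number (higher first): Amari (778) before Nguyen (376).
Order: Sato, Castillo, Kowalski, Amari, Nguyen.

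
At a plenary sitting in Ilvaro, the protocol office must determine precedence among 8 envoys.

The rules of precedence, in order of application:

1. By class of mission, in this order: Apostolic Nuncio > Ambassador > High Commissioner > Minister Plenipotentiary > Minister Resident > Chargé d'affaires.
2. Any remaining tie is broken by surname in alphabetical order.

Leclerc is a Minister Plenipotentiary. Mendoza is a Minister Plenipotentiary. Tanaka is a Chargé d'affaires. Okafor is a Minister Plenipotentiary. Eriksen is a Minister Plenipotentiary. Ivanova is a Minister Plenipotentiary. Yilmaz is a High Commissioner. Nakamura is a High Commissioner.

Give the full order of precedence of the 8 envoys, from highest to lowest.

By class of mission: Nakamura and Yilmaz (High Commissioner); then Eriksen, Ivanova, Leclerc, Mendoza and Okafor (Minister Plenipotentiary); then Tanaka (Chargé d'affaires).
Among Nakamura and Yilmaz, alphabetically by surname: Nakamura before Yilmaz.
Among Eriksen, Ivanova, Leclerc, Mendoza and Okafor, alphabetically by surname: Eriksen before Ivanova before Leclerc before Mendoza before Okafor.
Full order: Nakamura, Yilmaz, Eriksen, Ivanova, Leclerc, Mendoza, Okafor, Tanaka.

Nakamura, Yilmaz, Eriksen, Ivanova, Leclerc, Mendoza, Okafor, Tanaka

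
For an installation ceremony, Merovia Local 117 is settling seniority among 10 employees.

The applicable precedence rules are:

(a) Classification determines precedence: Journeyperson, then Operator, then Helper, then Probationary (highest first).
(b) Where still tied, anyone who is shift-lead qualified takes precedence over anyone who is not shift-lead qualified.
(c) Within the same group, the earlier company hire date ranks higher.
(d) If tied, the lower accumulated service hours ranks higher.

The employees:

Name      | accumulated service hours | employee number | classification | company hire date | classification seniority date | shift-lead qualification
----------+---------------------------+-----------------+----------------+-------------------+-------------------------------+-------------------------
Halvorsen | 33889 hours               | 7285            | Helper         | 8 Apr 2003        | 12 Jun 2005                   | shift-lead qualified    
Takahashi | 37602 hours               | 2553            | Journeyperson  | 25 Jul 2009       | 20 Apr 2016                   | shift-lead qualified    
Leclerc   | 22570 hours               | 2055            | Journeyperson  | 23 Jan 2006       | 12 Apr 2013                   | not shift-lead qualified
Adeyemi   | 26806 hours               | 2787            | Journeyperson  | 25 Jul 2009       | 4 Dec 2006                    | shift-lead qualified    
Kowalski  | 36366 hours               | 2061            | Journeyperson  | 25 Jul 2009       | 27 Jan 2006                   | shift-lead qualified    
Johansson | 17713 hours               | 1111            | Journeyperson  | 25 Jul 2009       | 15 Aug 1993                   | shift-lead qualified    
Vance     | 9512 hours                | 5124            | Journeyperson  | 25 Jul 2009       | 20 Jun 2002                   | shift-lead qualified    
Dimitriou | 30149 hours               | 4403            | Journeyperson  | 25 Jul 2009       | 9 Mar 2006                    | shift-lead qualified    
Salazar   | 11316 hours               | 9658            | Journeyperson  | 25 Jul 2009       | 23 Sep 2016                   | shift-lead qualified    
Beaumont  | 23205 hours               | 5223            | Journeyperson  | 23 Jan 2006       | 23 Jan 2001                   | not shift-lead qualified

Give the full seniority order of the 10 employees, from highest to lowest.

By classification: Vance, Salazar, Johansson, Adeyemi, Dimitriou, Kowalski, Takahashi, Leclerc and Beaumont (Journeyperson); then Halvorsen (Helper).
Among Vance, Salazar, Johansson, Adeyemi, Dimitriou, Kowalski, Takahashi, Leclerc and Beaumont, shift-lead qualified before not shift-lead qualified: Vance, Salazar, Johansson, Adeyemi, Dimitriou, Kowalski and Takahashi (shift-lead qualified) before Leclerc and Beaumont (not shift-lead qualified).
Vance, Salazar, Johansson, Adeyemi, Dimitriou, Kowalski and Takahashi all have company hire date 25 Jul 2009, so the next rule applies.
Among Vance, Salazar, Johansson, Adeyemi, Dimitriou, Kowalski and Takahashi, by accumulated service hours (lower first): Vance (9512 hours) before Salazar (11316 hours) before Johansson (17713 hours) before Adeyemi (26806 hours) before Dimitriou (30149 hours) before Kowalski (36366 hours) before Takahashi (37602 hours).
Leclerc and Beaumont both have company hire date 23 Jan 2006, so the next rule applies.
Among Leclerc and Beaumont, by accumulated service hours (lower first): Leclerc (22570 hours) before Beaumont (23205 hours).
Full order: Vance, Salazar, Johansson, Adeyemi, Dimitriou, Kowalski, Takahashi, Leclerc, Beaumont, Halvorsen.

Vance, Salazar, Johansson, Adeyemi, Dimitriou, Kowalski, Takahashi, Leclerc, Beaumont, Halvorsen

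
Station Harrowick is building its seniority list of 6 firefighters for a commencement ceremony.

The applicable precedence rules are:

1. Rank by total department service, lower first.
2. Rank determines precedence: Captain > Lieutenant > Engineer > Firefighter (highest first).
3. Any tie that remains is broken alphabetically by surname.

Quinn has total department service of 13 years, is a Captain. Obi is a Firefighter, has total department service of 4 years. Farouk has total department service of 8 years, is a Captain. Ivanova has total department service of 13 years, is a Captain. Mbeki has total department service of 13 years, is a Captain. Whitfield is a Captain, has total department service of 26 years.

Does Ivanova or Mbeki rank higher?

Ivanova

By total department service (lower first): Obi (4 years); then Farouk (8 years); then Ivanova, Mbeki and Quinn (each 13 years); then Whitfield (26 years).
Ivanova, Mbeki and Quinn are each Captain, so the next rule applies.
Among Ivanova, Mbeki and Quinn, alphabetically by surname: Ivanova before Mbeki before Quinn.
So Ivanova takes precedence.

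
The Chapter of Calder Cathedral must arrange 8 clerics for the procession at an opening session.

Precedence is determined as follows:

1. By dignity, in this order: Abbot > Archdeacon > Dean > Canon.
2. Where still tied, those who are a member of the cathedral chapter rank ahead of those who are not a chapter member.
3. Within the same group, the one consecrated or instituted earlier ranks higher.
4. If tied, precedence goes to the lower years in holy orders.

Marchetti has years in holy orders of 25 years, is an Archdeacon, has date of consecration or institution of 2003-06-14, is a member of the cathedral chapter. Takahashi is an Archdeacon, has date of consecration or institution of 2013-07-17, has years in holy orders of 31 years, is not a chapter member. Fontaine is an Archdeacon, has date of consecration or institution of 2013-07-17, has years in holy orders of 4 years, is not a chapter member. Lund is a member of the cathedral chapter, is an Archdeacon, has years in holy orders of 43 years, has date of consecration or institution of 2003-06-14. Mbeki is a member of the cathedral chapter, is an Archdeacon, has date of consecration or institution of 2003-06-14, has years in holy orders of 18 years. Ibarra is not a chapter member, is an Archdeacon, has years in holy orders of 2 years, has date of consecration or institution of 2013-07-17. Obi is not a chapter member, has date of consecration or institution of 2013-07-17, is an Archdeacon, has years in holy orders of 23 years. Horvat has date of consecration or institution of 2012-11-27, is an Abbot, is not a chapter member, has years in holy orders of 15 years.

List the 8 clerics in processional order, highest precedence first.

Horvat, Mbeki, Marchetti, Lund, Ibarra, Fontaine, Obi, Takahashi

By dignity: Horvat (Abbot); then Mbeki, Marchetti, Lund, Ibarra, Fontaine, Obi and Takahashi (Archdeacon).
Among Mbeki, Marchetti, Lund, Ibarra, Fontaine, Obi and Takahashi, a member of the cathedral chapter before not a chapter member: Mbeki, Marchetti and Lund (a member of the cathedral chapter) before Ibarra, Fontaine, Obi and Takahashi (not a chapter member).
Mbeki, Marchetti and Lund all have date of consecration or institution 2003-06-14, so the next rule applies.
Among Mbeki, Marchetti and Lund, by years in holy orders (lower first): Mbeki (18 years) before Marchetti (25 years) before Lund (43 years).
Ibarra, Fontaine, Obi and Takahashi all have date of consecration or institution 2013-07-17, so the next rule applies.
Among Ibarra, Fontaine, Obi and Takahashi, by years in holy orders (lower first): Ibarra (2 years) before Fontaine (4 years) before Obi (23 years) before Takahashi (31 years).
Full order: Horvat, Mbeki, Marchetti, Lund, Ibarra, Fontaine, Obi, Takahashi.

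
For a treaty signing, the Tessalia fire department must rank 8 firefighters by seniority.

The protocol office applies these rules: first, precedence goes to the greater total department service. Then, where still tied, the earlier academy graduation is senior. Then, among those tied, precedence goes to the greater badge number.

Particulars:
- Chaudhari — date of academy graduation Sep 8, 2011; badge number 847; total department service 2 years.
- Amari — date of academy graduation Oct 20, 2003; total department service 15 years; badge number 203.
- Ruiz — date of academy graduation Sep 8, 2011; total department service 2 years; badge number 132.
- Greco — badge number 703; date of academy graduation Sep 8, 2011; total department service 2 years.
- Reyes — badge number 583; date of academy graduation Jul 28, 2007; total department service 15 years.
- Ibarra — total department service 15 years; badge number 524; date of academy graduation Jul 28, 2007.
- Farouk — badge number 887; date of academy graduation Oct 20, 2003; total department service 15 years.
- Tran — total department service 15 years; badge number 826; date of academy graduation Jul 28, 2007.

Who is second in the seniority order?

By total department service (higher first): Farouk, Amari, Tran, Reyes and Ibarra (each 15 years); then Chaudhari, Greco and Ruiz (each 2 years).
Among Farouk, Amari, Tran, Reyes and Ibarra, by date of academy graduation (earlier first): Farouk and Amari (Oct 20, 2003) before Tran, Reyes and Ibarra (Jul 28, 2007).
Among Farouk and Amari, by badge number (higher first): Farouk (887) before Amari (203).
Among Tran, Reyes and Ibarra, by badge number (higher first): Tran (826) before Reyes (583) before Ibarra (524).
Chaudhari, Greco and Ruiz all have date of academy graduation Sep 8, 2011, so the next rule applies.
Among Chaudhari, Greco and Ruiz, by badge number (higher first): Chaudhari (847) before Greco (703) before Ruiz (132).
Order: Farouk, Amari, Tran, Reyes, Ibarra, Chaudhari, Greco, Ruiz.

Amari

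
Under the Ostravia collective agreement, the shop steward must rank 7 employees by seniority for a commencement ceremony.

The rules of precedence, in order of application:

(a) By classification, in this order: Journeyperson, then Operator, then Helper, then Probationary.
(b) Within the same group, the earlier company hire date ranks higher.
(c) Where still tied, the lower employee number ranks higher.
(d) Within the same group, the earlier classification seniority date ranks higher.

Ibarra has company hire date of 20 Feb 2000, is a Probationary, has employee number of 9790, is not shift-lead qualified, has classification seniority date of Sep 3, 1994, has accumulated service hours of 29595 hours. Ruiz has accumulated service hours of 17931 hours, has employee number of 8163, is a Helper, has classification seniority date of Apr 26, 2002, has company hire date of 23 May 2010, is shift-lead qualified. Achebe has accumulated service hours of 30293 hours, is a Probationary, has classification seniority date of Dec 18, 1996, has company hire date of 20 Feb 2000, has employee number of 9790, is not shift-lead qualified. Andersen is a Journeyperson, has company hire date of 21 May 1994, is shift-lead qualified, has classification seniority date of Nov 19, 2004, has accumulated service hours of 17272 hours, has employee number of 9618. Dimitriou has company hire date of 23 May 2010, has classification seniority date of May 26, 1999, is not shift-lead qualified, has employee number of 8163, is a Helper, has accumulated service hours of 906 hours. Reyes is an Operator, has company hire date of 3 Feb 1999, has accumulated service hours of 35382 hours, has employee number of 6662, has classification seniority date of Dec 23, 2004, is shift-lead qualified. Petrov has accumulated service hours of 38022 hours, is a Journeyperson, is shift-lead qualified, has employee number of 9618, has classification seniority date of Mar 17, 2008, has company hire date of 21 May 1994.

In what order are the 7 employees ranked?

Andersen, Petrov, Reyes, Dimitriou, Ruiz, Ibarra, Achebe

By classification: Andersen and Petrov (Journeyperson); then Reyes (Operator); then Dimitriou and Ruiz (Helper); then Ibarra and Achebe (Probationary).
Andersen and Petrov both have company hire date 21 May 1994, so the next rule applies.
Andersen and Petrov both have employee number 9618, so the next rule applies.
Among Andersen and Petrov, by classification seniority date (earlier first): Andersen (Nov 19, 2004) before Petrov (Mar 17, 2008).
Dimitriou and Ruiz both have company hire date 23 May 2010, so the next rule applies.
Dimitriou and Ruiz both have employee number 8163, so the next rule applies.
Among Dimitriou and Ruiz, by classification seniority date (earlier first): Dimitriou (May 26, 1999) before Ruiz (Apr 26, 2002).
Ibarra and Achebe both have company hire date 20 Feb 2000, so the next rule applies.
Ibarra and Achebe both have employee number 9790, so the next rule applies.
Among Ibarra and Achebe, by classification seniority date (earlier first): Ibarra (Sep 3, 1994) before Achebe (Dec 18, 1996).
Full order: Andersen, Petrov, Reyes, Dimitriou, Ruiz, Ibarra, Achebe.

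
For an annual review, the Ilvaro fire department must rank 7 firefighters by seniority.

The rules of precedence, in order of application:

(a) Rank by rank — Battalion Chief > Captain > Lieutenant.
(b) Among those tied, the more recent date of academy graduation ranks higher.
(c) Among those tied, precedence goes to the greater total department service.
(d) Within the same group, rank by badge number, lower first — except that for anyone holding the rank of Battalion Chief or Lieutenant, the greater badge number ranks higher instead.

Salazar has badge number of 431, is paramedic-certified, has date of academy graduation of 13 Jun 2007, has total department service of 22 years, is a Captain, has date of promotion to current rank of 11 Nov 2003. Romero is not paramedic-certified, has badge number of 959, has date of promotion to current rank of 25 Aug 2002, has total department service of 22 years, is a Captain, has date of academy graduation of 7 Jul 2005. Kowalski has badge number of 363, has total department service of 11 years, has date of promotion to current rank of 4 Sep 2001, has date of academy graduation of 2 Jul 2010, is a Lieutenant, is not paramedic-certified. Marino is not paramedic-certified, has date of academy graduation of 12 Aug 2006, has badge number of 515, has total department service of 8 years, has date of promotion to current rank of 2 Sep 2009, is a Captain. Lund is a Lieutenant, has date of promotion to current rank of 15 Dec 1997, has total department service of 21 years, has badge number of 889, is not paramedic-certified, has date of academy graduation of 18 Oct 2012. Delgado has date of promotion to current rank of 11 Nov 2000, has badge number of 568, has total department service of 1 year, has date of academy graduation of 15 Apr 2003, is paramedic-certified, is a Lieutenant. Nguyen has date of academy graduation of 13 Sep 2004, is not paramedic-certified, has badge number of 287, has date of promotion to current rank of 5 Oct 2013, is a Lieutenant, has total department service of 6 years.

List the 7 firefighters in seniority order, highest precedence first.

Salazar, Marino, Romero, Lund, Kowalski, Nguyen, Delgado

By rank: Salazar, Marino and Romero (Captain); then Lund, Kowalski, Nguyen and Delgado (Lieutenant).
Among Salazar, Marino and Romero, by date of academy graduation (later first): Salazar (13 Jun 2007) before Marino (12 Aug 2006) before Romero (7 Jul 2005).
Among Lund, Kowalski, Nguyen and Delgado, by date of academy graduation (later first): Lund (18 Oct 2012) before Kowalski (2 Jul 2010) before Nguyen (13 Sep 2004) before Delgado (15 Apr 2003).
Full order: Salazar, Marino, Romero, Lund, Kowalski, Nguyen, Delgado.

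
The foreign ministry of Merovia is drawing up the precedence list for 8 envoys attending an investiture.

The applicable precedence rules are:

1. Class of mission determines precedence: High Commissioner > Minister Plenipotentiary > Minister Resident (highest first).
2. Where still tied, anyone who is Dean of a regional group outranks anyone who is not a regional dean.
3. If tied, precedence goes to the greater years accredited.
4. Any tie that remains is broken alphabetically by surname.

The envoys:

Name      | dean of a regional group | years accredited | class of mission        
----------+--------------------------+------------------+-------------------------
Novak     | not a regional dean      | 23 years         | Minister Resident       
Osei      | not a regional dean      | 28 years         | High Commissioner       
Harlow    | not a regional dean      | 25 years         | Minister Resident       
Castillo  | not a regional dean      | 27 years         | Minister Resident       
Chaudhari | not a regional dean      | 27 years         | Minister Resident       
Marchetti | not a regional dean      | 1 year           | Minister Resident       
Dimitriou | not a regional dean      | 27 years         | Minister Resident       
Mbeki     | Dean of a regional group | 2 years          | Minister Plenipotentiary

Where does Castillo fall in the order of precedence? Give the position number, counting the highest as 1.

3

By class of mission: Osei (High Commissioner); then Mbeki (Minister Plenipotentiary); then Castillo, Chaudhari, Dimitriou, Harlow, Novak and Marchetti (Minister Resident).
Castillo, Chaudhari, Dimitriou, Harlow, Novak and Marchetti are each not a regional dean, so the next rule applies.
Among Castillo, Chaudhari, Dimitriou, Harlow, Novak and Marchetti, by years accredited (higher first): Castillo, Chaudhari and Dimitriou (27 years) before Harlow (25 years) before Novak (23 years) before Marchetti (1 year).
Among Castillo, Chaudhari and Dimitriou, alphabetically by surname: Castillo before Chaudhari before Dimitriou.
Order: Osei, Mbeki, Castillo, Chaudhari, Dimitriou, Harlow, Novak, Marchetti. So position 3.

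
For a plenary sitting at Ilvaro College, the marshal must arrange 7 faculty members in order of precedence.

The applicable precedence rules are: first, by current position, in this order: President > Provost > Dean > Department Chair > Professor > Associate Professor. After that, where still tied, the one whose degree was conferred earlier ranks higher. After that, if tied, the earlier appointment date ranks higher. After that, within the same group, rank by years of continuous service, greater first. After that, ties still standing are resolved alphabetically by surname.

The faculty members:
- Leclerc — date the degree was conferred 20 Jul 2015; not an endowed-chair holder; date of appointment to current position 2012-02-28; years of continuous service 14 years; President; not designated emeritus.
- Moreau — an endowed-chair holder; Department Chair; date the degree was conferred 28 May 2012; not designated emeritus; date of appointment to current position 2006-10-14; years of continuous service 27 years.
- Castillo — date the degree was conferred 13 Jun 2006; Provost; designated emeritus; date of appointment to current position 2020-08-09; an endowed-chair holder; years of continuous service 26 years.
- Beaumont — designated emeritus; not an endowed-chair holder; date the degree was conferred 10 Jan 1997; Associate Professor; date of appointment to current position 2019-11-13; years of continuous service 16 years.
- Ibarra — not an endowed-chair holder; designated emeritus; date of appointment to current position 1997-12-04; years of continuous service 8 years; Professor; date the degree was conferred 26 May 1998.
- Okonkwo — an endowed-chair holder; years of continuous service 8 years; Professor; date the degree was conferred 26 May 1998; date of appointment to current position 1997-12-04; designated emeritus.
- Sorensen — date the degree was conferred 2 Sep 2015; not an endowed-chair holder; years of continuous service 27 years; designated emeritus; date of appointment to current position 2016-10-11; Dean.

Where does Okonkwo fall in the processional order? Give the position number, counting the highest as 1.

6

By current position: Leclerc (President); then Castillo (Provost); then Sorensen (Dean); then Moreau (Department Chair); then Ibarra and Okonkwo (Professor); then Beaumont (Associate Professor).
Ibarra and Okonkwo both have date the degree was conferred 26 May 1998, so the next rule applies.
Ibarra and Okonkwo both have date of appointment to current position 1997-12-04, so the next rule applies.
Ibarra and Okonkwo both have years of continuous service 8 years, so the next rule applies.
Among Ibarra and Okonkwo, alphabetically by surname: Ibarra before Okonkwo.
Order: Leclerc, Castillo, Sorensen, Moreau, Ibarra, Okonkwo, Beaumont. So position 6.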